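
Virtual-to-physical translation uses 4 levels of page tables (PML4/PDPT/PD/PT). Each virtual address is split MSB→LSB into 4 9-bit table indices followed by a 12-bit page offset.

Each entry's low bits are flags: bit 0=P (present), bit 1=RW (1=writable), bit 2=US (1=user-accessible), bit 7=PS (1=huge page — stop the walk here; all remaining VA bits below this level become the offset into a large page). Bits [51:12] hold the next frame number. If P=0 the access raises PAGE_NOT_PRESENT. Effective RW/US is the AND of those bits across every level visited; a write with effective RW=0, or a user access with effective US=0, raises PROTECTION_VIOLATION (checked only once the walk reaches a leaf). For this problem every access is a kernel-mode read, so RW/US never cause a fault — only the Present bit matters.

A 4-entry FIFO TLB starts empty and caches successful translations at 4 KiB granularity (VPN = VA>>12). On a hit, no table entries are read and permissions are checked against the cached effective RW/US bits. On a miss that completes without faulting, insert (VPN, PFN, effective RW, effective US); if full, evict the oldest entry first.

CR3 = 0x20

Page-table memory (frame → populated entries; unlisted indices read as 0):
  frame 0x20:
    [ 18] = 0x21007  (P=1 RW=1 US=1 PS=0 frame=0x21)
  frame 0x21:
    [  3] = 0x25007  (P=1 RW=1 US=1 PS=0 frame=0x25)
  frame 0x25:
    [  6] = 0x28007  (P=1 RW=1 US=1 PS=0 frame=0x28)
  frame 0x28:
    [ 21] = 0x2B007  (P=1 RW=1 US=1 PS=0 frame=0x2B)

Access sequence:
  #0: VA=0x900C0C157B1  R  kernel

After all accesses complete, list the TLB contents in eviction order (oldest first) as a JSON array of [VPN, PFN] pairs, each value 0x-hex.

Walk each access:
#0 VA=0x900C0C157B1 (r,kernel):
  L0 @0x20[18] → 0x21007  P=1,RW=1,US=1,PS=0
  L1 @0x21[3] → 0x25007  P=1,RW=1,US=1,PS=0
  L2 @0x25[6] → 0x28007  P=1,RW=1,US=1,PS=0
  L3 @0x28[21] → 0x2B007  P=1,RW=1,US=1,PS=0
  ⇒ phys 0x2B7B1  [4 reads]

TLB: [["0x900C0C15", "0x2B"]]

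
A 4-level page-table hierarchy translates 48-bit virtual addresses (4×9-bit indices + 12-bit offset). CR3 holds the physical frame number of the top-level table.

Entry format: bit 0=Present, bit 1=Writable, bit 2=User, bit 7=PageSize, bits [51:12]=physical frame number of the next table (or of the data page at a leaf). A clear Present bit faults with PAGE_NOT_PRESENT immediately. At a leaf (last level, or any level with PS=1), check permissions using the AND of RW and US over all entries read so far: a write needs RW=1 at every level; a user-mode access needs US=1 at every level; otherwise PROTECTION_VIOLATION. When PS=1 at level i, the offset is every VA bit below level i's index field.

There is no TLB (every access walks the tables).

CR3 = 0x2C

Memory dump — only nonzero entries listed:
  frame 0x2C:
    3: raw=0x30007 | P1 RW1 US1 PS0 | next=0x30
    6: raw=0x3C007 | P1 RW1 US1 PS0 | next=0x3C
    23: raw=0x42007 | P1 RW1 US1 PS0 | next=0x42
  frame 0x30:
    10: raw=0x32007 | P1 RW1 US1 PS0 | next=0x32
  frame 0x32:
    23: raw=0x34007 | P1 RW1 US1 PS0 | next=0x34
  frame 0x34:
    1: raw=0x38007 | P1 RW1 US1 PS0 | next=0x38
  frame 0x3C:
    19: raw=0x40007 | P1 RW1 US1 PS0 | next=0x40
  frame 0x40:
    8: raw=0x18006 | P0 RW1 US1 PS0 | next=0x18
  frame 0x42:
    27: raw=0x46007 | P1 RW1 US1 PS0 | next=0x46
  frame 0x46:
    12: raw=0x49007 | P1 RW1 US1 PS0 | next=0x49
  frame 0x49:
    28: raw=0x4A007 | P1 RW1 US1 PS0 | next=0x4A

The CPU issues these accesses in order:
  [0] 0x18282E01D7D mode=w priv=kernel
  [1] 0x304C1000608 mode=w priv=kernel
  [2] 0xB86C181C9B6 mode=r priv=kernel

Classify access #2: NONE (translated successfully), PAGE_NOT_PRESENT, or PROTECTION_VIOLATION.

Walk each access:
#0 VA=0x18282E01D7D (w,kernel):
  L0: frame=0x2C idx=3 entry=0x30007 [P=1 RW=1 US=1 PS=0]
  L1: frame=0x30 idx=10 entry=0x32007 [P=1 RW=1 US=1 PS=0]
  L2: frame=0x32 idx=23 entry=0x34007 [P=1 RW=1 US=1 PS=0]
  L3: frame=0x34 idx=1 entry=0x38007 [P=1 RW=1 US=1 PS=0]
  → PA=0x38D7D  (4 entries read)
#1 VA=0x304C1000608 (w,kernel):
  L0: frame=0x2C idx=6 entry=0x3C007 [P=1 RW=1 US=1 PS=0]
  L1: frame=0x3C idx=19 entry=0x40007 [P=1 RW=1 US=1 PS=0]
  L2: frame=0x40 idx=8 entry=0x18006 [P=0 RW=1 US=1 PS=0]
  ✗ PAGE_NOT_PRESENT  [3 reads]
#2 VA=0xB86C181C9B6 (r,kernel):
  L0: frame=0x2C idx=23 entry=0x42007 [P=1 RW=1 US=1 PS=0]
  L1: frame=0x42 idx=27 entry=0x46007 [P=1 RW=1 US=1 PS=0]
  L2: frame=0x46 idx=12 entry=0x49007 [P=1 RW=1 US=1 PS=0]
  L3: frame=0x49 idx=28 entry=0x4A007 [P=1 RW=1 US=1 PS=0]
  → PA=0x4A9B6  (4 entries read)

Access #2 fault: NONE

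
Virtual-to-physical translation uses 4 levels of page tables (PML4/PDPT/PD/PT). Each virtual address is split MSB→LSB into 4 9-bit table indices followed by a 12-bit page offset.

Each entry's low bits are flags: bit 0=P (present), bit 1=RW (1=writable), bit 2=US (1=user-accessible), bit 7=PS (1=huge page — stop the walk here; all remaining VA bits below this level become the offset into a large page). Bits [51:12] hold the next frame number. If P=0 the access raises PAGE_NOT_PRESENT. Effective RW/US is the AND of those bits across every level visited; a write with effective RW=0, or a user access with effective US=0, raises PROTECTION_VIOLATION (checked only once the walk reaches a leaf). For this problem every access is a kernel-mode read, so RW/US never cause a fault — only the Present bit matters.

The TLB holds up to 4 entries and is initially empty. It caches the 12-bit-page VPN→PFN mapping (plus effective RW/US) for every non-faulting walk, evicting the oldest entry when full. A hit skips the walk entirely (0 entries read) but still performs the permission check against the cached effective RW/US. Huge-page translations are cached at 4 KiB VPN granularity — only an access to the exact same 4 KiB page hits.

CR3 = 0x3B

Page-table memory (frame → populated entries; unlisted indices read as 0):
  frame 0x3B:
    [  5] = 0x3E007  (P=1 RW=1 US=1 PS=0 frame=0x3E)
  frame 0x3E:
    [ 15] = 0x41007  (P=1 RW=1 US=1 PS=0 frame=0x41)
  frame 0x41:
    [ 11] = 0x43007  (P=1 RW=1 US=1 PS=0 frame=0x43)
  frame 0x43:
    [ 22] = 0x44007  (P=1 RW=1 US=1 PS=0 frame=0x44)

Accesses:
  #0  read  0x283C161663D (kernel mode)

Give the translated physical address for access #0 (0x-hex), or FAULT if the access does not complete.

Per-access translation:
#0 VA=0x283C161663D (r,kernel):
  L0: frame=0x3B idx=5 entry=0x3E007 [P=1 RW=1 US=1 PS=0]
  L1: frame=0x3E idx=15 entry=0x41007 [P=1 RW=1 US=1 PS=0]
  L2: frame=0x41 idx=11 entry=0x43007 [P=1 RW=1 US=1 PS=0]
  L3: frame=0x43 idx=22 entry=0x44007 [P=1 RW=1 US=1 PS=0]
  ✓ 0x4463D  — 4 lookups

Access #0 PA: 0x4463D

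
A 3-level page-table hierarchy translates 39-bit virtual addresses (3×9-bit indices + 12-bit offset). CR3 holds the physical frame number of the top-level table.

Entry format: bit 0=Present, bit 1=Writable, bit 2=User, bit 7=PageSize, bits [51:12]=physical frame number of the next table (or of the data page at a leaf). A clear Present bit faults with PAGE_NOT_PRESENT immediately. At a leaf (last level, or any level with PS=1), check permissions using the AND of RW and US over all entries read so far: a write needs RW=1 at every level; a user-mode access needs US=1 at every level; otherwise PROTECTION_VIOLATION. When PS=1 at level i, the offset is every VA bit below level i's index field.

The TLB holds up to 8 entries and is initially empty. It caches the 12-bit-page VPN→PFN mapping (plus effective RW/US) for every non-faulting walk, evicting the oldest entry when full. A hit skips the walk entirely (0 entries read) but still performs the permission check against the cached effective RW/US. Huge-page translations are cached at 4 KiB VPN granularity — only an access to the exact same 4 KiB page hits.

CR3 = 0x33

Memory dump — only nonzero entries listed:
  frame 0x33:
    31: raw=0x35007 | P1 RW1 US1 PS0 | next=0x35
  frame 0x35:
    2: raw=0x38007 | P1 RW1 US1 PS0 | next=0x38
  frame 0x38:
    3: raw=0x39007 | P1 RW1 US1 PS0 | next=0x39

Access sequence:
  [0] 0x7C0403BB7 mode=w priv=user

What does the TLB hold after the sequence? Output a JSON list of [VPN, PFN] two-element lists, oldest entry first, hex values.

Walk each access:
#0 VA=0x7C0403BB7 (w,user):
  L0: frame=0x33 idx=31 entry=0x35007 [P=1 RW=1 US=1 PS=0]
  L1: frame=0x35 idx=2 entry=0x38007 [P=1 RW=1 US=1 PS=0]
  L2: frame=0x38 idx=3 entry=0x39007 [P=1 RW=1 US=1 PS=0]
  ✓ 0x39BB7  — 3 lookups

TLB: [["0x7C0403", "0x39"]]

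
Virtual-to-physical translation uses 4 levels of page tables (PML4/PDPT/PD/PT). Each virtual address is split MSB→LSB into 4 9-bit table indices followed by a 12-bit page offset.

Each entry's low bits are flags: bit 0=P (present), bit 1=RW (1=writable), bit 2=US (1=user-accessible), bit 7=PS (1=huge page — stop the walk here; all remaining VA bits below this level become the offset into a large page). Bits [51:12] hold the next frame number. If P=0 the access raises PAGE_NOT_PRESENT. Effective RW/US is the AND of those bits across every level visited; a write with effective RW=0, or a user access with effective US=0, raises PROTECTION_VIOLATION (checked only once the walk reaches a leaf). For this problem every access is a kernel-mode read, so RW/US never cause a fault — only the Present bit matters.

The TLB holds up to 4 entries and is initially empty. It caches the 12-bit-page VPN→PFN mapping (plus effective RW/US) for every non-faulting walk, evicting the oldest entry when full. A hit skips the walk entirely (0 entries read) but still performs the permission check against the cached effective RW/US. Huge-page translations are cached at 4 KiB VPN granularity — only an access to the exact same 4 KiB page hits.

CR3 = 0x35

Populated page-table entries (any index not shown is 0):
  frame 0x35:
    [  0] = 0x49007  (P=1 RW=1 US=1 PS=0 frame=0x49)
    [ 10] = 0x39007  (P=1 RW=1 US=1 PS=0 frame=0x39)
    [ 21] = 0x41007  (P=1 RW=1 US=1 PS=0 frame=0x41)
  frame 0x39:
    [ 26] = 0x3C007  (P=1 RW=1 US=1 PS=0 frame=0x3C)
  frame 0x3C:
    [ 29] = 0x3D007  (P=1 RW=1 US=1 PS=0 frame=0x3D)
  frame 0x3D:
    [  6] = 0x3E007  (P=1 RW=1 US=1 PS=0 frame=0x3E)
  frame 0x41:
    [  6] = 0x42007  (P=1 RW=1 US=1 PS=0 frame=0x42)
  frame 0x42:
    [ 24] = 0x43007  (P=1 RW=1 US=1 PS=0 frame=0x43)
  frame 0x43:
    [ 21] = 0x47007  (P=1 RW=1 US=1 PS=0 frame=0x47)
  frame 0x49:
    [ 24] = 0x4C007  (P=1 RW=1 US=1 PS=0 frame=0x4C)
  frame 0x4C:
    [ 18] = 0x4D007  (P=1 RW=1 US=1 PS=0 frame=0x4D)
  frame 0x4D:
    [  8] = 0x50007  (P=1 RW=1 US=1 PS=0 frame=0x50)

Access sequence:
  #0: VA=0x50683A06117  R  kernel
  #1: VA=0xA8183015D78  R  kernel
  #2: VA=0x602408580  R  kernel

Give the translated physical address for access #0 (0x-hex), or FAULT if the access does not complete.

Walk each access:
#0 VA=0x50683A06117 (r,kernel):
  L0: frame=0x35 idx=10 entry=0x39007 [P=1 RW=1 US=1 PS=0]
  L1: frame=0x39 idx=26 entry=0x3C007 [P=1 RW=1 US=1 PS=0]
  L2: frame=0x3C idx=29 entry=0x3D007 [P=1 RW=1 US=1 PS=0]
  L3: frame=0x3D idx=6 entry=0x3E007 [P=1 RW=1 US=1 PS=0]
  → PA=0x3E117  (4 entries read)
#1 VA=0xA8183015D78 (r,kernel):
  L0: frame=0x35 idx=21 entry=0x41007 [P=1 RW=1 US=1 PS=0]
  L1: frame=0x41 idx=6 entry=0x42007 [P=1 RW=1 US=1 PS=0]
  L2: frame=0x42 idx=24 entry=0x43007 [P=1 RW=1 US=1 PS=0]
  L3: frame=0x43 idx=21 entry=0x47007 [P=1 RW=1 US=1 PS=0]
  → PA=0x47D78  (4 entries read)
#2 VA=0x602408580 (r,kernel):
  L0: frame=0x35 idx=0 entry=0x49007 [P=1 RW=1 US=1 PS=0]
  L1: frame=0x49 idx=24 entry=0x4C007 [P=1 RW=1 US=1 PS=0]
  L2: frame=0x4C idx=18 entry=0x4D007 [P=1 RW=1 US=1 PS=0]
  L3: frame=0x4D idx=8 entry=0x50007 [P=1 RW=1 US=1 PS=0]
  → PA=0x50580  (4 entries read)

Access #0 PA: 0x3E117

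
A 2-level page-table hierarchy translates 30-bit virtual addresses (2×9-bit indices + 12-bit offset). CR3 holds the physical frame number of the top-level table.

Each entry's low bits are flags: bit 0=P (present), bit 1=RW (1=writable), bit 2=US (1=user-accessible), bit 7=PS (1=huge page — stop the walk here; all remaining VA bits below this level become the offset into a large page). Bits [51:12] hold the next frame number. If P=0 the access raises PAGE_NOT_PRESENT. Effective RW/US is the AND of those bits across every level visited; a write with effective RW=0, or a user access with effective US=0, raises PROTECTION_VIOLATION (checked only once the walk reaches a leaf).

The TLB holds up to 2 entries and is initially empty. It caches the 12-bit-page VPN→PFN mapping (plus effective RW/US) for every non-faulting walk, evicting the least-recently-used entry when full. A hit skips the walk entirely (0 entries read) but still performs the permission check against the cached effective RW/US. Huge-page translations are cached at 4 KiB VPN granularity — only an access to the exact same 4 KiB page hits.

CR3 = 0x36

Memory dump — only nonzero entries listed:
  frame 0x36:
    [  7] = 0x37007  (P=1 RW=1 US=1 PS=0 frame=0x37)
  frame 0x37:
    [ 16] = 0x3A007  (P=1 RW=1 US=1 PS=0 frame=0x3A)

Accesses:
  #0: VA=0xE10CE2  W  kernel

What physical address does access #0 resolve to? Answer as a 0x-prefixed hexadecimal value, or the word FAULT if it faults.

Per-access translation:
#0 VA=0xE10CE2 (w,kernel):
  L0: frame=0x36 idx=7 entry=0x37007 [P=1 RW=1 US=1 PS=0]
  L1: frame=0x37 idx=16 entry=0x3A007 [P=1 RW=1 US=1 PS=0]
  ✓ 0x3ACE2  — 2 lookups

Access #0 PA: 0x3ACE2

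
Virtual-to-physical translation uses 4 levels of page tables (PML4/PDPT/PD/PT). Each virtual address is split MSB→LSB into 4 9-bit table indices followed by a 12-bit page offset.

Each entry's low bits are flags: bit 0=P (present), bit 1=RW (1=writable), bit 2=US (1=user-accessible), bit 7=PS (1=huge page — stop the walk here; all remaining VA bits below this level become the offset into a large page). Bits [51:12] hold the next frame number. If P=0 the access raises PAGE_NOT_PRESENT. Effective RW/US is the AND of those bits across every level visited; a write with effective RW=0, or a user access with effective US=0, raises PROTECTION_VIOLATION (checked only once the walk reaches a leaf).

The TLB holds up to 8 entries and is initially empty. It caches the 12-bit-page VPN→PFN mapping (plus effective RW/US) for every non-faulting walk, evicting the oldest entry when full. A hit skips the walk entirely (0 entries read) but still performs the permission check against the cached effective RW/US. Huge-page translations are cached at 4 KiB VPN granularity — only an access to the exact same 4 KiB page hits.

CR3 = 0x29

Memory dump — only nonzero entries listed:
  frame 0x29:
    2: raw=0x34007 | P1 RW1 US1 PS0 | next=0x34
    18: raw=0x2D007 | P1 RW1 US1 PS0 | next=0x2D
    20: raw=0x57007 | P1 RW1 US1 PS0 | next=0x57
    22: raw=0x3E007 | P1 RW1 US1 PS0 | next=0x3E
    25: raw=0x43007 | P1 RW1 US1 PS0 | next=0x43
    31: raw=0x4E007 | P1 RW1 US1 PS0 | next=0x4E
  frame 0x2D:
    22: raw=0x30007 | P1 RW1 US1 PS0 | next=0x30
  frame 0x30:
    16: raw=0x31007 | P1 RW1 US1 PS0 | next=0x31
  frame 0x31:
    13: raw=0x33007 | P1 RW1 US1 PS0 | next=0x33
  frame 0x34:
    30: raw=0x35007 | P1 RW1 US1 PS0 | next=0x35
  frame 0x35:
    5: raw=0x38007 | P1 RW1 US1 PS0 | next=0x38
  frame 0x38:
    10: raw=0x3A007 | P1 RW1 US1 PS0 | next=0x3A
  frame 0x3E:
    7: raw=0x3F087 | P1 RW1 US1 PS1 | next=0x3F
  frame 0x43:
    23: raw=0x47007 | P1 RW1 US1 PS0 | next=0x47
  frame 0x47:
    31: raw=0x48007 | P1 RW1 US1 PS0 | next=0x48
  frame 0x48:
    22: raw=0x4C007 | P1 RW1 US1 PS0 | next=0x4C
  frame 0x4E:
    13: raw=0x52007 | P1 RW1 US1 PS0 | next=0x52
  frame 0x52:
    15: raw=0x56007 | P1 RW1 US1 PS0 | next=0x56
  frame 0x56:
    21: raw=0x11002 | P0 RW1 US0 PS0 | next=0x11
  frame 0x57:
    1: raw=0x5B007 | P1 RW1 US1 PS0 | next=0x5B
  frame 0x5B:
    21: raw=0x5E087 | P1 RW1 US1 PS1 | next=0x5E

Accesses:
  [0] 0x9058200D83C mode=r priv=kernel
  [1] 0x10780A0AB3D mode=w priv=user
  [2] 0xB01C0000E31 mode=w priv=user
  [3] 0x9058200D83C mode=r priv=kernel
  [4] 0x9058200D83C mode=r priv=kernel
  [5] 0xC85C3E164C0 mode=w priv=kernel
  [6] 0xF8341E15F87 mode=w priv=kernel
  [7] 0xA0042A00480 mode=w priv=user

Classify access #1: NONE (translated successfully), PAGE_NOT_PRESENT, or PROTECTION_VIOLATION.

Walk each access:
#0 VA=0x9058200D83C (r,kernel):
  L0: frame=0x29 idx=18 entry=0x2D007 [P=1 RW=1 US=1 PS=0]
  L1: frame=0x2D idx=22 entry=0x30007 [P=1 RW=1 US=1 PS=0]
  L2: frame=0x30 idx=16 entry=0x31007 [P=1 RW=1 US=1 PS=0]
  L3: frame=0x31 idx=13 entry=0x33007 [P=1 RW=1 US=1 PS=0]
  → PA=0x3383C  (4 entries read)
#1 VA=0x10780A0AB3D (w,user):
  L0: frame=0x29 idx=2 entry=0x34007 [P=1 RW=1 US=1 PS=0]
  L1: frame=0x34 idx=30 entry=0x35007 [P=1 RW=1 US=1 PS=0]
  L2: frame=0x35 idx=5 entry=0x38007 [P=1 RW=1 US=1 PS=0]
  L3: frame=0x38 idx=10 entry=0x3A007 [P=1 RW=1 US=1 PS=0]
  → PA=0x3AB3D  (4 entries read)
#2 VA=0xB01C0000E31 (w,user):
  L0: frame=0x29 idx=22 entry=0x3E007 [P=1 RW=1 US=1 PS=0]
  L1: frame=0x3E idx=7 entry=0x3F087 [P=1 RW=1 US=1 PS=1]
  → PA=0x3FE31 (huge @L1)  (2 entries read)
#3 VA=0x9058200D83C (r,kernel):
  TLB hit vpn=0x9058200D → PA=0x3383C
#4 VA=0x9058200D83C (r,kernel):
  TLB hit vpn=0x9058200D → PA=0x3383C
#5 VA=0xC85C3E164C0 (w,kernel):
  L0: frame=0x29 idx=25 entry=0x43007 [P=1 RW=1 US=1 PS=0]
  L1: frame=0x43 idx=23 entry=0x47007 [P=1 RW=1 US=1 PS=0]
  L2: frame=0x47 idx=31 entry=0x48007 [P=1 RW=1 US=1 PS=0]
  L3: frame=0x48 idx=22 entry=0x4C007 [P=1 RW=1 US=1 PS=0]
  → PA=0x4C4C0  (4 entries read)
#6 VA=0xF8341E15F87 (w,kernel):
  L0: frame=0x29 idx=31 entry=0x4E007 [P=1 RW=1 US=1 PS=0]
  L1: frame=0x4E idx=13 entry=0x52007 [P=1 RW=1 US=1 PS=0]
  L2: frame=0x52 idx=15 entry=0x56007 [P=1 RW=1 US=1 PS=0]
  L3: frame=0x56 idx=21 entry=0x11002 [P=0 RW=1 US=0 PS=0]
  → PAGE_NOT_PRESENT  (4 entries read)
#7 VA=0xA0042A00480 (w,user):
  L0: frame=0x29 idx=20 entry=0x57007 [P=1 RW=1 US=1 PS=0]
  L1: frame=0x57 idx=1 entry=0x5B007 [P=1 RW=1 US=1 PS=0]
  L2: frame=0x5B idx=21 entry=0x5E087 [P=1 RW=1 US=1 PS=1]
  → PA=0x5E480 (huge @L2)  (3 entries read)

Access #1 fault: NONE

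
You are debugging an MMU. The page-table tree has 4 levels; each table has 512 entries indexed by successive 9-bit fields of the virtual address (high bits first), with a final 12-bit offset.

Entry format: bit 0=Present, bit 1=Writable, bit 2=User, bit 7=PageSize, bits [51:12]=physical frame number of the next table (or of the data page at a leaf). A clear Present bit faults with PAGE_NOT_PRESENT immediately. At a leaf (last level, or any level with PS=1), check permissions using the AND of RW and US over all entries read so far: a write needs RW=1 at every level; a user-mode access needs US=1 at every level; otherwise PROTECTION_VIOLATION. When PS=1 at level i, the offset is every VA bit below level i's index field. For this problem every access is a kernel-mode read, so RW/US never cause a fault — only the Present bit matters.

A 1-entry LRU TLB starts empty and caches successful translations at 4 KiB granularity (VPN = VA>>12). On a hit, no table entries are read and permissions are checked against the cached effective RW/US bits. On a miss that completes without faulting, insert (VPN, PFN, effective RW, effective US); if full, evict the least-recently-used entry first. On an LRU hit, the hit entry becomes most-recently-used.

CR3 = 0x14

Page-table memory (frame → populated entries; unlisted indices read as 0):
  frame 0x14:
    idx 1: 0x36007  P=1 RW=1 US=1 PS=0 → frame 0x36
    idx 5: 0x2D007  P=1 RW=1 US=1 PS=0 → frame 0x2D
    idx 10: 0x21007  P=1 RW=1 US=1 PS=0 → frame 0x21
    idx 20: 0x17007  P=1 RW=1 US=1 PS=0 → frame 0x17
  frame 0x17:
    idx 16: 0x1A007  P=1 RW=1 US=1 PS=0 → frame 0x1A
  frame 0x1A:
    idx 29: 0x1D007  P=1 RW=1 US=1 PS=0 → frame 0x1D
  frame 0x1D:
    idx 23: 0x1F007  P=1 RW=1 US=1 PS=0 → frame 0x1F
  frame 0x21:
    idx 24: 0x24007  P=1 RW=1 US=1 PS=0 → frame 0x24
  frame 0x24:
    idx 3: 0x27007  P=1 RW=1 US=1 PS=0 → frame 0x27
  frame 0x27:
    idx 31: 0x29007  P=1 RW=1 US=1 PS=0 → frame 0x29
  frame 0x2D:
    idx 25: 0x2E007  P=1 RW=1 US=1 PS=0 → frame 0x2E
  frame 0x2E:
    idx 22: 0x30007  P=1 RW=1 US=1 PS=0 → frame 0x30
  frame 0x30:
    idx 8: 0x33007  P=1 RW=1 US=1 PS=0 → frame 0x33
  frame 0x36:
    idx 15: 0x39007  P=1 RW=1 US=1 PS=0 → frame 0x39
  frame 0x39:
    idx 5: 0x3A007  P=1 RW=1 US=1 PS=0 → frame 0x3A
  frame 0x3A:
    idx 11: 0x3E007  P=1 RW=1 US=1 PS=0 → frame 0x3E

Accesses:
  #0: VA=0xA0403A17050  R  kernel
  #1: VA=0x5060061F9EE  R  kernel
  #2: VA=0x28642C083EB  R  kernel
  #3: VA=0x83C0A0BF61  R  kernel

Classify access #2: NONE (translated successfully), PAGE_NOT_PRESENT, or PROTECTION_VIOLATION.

Walk each access:
#0 VA=0xA0403A17050 (r,kernel):
  [0] read 0x14 idx=20: raw=0x17007 flags P=1 W=1 U=1 S=0
  [1] read 0x17 idx=16: raw=0x1A007 flags P=1 W=1 U=1 S=0
  [2] read 0x1A idx=29: raw=0x1D007 flags P=1 W=1 U=1 S=0
  [3] read 0x1D idx=23: raw=0x1F007 flags P=1 W=1 U=1 S=0
  ⇒ phys 0x1F050  [4 reads]
#1 VA=0x5060061F9EE (r,kernel):
  [0] read 0x14 idx=10: raw=0x21007 flags P=1 W=1 U=1 S=0
  [1] read 0x21 idx=24: raw=0x24007 flags P=1 W=1 U=1 S=0
  [2] read 0x24 idx=3: raw=0x27007 flags P=1 W=1 U=1 S=0
  [3] read 0x27 idx=31: raw=0x29007 flags P=1 W=1 U=1 S=0
  ⇒ phys 0x299EE  [4 reads]
#2 VA=0x28642C083EB (r,kernel):
  [0] read 0x14 idx=5: raw=0x2D007 flags P=1 W=1 U=1 S=0
  [1] read 0x2D idx=25: raw=0x2E007 flags P=1 W=1 U=1 S=0
  [2] read 0x2E idx=22: raw=0x30007 flags P=1 W=1 U=1 S=0
  [3] read 0x30 idx=8: raw=0x33007 flags P=1 W=1 U=1 S=0
  ⇒ phys 0x333EB  [4 reads]
#3 VA=0x83C0A0BF61 (r,kernel):
  [0] read 0x14 idx=1: raw=0x36007 flags P=1 W=1 U=1 S=0
  [1] read 0x36 idx=15: raw=0x39007 flags P=1 W=1 U=1 S=0
  [2] read 0x39 idx=5: raw=0x3A007 flags P=1 W=1 U=1 S=0
  [3] read 0x3A idx=11: raw=0x3E007 flags P=1 W=1 U=1 S=0
  ⇒ phys 0x3EF61  [4 reads]

Access #2 fault: NONE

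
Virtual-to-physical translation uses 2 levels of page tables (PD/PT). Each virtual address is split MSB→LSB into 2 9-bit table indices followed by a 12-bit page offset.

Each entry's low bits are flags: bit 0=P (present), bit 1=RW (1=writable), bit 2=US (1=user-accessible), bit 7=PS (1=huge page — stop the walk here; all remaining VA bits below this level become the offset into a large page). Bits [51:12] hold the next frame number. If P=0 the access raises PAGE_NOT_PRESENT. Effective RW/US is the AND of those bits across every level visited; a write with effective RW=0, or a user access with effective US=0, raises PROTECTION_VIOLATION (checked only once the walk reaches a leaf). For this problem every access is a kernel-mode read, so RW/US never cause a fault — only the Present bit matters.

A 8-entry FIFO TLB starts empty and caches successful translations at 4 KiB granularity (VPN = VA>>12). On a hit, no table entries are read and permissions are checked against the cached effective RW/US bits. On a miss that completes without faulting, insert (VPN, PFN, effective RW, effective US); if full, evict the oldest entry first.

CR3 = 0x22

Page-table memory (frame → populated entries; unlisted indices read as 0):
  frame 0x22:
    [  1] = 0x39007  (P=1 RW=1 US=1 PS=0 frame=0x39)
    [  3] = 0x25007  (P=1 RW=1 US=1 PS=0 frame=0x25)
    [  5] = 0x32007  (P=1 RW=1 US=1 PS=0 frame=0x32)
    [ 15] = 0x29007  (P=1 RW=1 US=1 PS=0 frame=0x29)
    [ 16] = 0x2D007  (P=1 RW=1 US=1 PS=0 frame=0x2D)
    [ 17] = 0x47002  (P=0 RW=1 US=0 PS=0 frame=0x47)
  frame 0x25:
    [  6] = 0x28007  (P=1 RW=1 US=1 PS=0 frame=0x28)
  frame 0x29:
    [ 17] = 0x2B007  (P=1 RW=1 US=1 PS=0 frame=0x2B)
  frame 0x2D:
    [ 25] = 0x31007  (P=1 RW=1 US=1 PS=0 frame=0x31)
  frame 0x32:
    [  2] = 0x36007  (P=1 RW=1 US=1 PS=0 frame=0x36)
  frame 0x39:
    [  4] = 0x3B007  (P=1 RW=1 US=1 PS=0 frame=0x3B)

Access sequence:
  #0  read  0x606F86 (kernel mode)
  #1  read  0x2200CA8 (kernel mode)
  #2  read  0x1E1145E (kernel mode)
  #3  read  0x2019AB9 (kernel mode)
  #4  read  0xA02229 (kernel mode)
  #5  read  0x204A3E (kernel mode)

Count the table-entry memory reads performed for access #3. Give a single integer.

Walk each access:
#0 VA=0x606F86 (r,kernel):
  L0 @0x22[3] → 0x25007  P=1,RW=1,US=1,PS=0
  L1 @0x25[6] → 0x28007  P=1,RW=1,US=1,PS=0
  ✓ 0x28F86  — 2 lookups
#1 VA=0x2200CA8 (r,kernel):
  L0 @0x22[17] → 0x47002  P=0,RW=1,US=0,PS=0
  ⇒ fault: PAGE_NOT_PRESENT  — 1 lookups
#2 VA=0x1E1145E (r,kernel):
  L0 @0x22[15] → 0x29007  P=1,RW=1,US=1,PS=0
  L1 @0x29[17] → 0x2B007  P=1,RW=1,US=1,PS=0
  ✓ 0x2B45E  — 2 lookups
#3 VA=0x2019AB9 (r,kernel):
  L0 @0x22[16] → 0x2D007  P=1,RW=1,US=1,PS=0
  L1 @0x2D[25] → 0x31007  P=1,RW=1,US=1,PS=0
  ✓ 0x31AB9  — 2 lookups
#4 VA=0xA02229 (r,kernel):
  L0 @0x22[5] → 0x32007  P=1,RW=1,US=1,PS=0
  L1 @0x32[2] → 0x36007  P=1,RW=1,US=1,PS=0
  ✓ 0x36229  — 2 lookups
#5 VA=0x204A3E (r,kernel):
  L0 @0x22[1] → 0x39007  P=1,RW=1,US=1,PS=0
  L1 @0x39[4] → 0x3B007  P=1,RW=1,US=1,PS=0
  ✓ 0x3BA3E  — 2 lookups

Entries read for #3: 2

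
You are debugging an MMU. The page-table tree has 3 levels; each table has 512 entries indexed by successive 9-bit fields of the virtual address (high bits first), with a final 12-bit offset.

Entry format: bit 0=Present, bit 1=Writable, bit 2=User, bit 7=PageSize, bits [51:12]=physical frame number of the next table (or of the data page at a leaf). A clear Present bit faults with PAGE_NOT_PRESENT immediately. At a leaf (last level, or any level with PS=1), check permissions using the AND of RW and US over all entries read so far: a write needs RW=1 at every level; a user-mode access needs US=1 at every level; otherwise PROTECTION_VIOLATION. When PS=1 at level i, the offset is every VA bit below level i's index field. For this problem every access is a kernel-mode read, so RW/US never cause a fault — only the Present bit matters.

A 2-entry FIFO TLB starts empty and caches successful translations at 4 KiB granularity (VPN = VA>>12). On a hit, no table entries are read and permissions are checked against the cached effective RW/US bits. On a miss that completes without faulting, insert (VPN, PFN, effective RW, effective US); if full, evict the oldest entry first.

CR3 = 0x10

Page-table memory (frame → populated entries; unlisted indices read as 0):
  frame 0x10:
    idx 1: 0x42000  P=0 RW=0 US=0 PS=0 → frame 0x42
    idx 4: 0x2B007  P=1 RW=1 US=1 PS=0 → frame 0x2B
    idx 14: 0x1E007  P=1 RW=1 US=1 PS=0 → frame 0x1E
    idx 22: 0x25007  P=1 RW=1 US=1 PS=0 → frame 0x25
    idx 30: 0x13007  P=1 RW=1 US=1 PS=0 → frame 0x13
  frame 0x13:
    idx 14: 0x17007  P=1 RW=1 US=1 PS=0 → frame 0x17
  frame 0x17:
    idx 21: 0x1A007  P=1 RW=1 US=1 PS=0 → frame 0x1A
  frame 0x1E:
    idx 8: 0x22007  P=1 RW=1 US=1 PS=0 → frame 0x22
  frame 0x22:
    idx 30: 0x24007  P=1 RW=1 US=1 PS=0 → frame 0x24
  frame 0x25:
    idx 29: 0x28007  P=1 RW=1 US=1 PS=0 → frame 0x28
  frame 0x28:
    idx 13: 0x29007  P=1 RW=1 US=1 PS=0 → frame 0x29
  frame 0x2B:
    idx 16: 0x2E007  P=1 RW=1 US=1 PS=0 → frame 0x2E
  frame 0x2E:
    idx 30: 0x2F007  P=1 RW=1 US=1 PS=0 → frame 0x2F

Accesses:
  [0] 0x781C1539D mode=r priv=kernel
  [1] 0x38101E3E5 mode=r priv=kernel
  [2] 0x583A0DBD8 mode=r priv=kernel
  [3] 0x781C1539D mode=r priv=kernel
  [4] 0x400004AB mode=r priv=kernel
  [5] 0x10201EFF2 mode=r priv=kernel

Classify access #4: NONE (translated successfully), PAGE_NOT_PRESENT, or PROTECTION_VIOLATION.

Walk each access:
#0 VA=0x781C1539D (r,kernel):
  L0 @0x10[30] → 0x13007  P=1,RW=1,US=1,PS=0
  L1 @0x13[14] → 0x17007  P=1,RW=1,US=1,PS=0
  L2 @0x17[21] → 0x1A007  P=1,RW=1,US=1,PS=0
  → PA=0x1A39D  (3 entries read)
#1 VA=0x38101E3E5 (r,kernel):
  L0 @0x10[14] → 0x1E007  P=1,RW=1,US=1,PS=0
  L1 @0x1E[8] → 0x22007  P=1,RW=1,US=1,PS=0
  L2 @0x22[30] → 0x24007  P=1,RW=1,US=1,PS=0
  → PA=0x243E5  (3 entries read)
#2 VA=0x583A0DBD8 (r,kernel):
  L0 @0x10[22] → 0x25007  P=1,RW=1,US=1,PS=0
  L1 @0x25[29] → 0x28007  P=1,RW=1,US=1,PS=0
  L2 @0x28[13] → 0x29007  P=1,RW=1,US=1,PS=0
  → PA=0x29BD8  (3 entries read)
#3 VA=0x781C1539D (r,kernel):
  L0 @0x10[30] → 0x13007  P=1,RW=1,US=1,PS=0
  L1 @0x13[14] → 0x17007  P=1,RW=1,US=1,PS=0
  L2 @0x17[21] → 0x1A007  P=1,RW=1,US=1,PS=0
  → PA=0x1A39D  (3 entries read)
#4 VA=0x400004AB (r,kernel):
  L0 @0x10[1] → 0x42000  P=0,RW=0,US=0,PS=0
  → PAGE_NOT_PRESENT  (1 entries read)
#5 VA=0x10201EFF2 (r,kernel):
  L0 @0x10[4] → 0x2B007  P=1,RW=1,US=1,PS=0
  L1 @0x2B[16] → 0x2E007  P=1,RW=1,US=1,PS=0
  L2 @0x2E[30] → 0x2F007  P=1,RW=1,US=1,PS=0
  → PA=0x2FFF2  (3 entries read)

Access #4 fault: PAGE_NOT_PRESENT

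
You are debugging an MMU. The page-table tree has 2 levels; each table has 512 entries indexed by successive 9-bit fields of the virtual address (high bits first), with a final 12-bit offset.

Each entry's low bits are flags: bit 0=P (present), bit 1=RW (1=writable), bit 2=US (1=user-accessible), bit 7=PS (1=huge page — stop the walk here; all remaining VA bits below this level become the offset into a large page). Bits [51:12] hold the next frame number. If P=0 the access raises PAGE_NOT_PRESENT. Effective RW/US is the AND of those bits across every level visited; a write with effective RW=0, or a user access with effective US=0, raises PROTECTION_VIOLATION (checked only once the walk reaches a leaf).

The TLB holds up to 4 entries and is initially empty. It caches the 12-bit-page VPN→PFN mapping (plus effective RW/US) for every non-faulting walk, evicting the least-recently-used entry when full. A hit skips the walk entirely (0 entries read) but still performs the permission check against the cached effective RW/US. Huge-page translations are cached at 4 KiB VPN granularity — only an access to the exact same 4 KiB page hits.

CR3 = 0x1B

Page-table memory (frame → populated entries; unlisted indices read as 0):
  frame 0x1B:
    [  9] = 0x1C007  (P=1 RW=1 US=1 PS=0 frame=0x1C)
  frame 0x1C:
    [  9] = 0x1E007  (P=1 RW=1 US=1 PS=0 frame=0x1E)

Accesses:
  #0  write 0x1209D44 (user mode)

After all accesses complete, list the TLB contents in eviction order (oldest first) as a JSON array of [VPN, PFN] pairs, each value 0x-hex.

Walk each access:
#0 VA=0x1209D44 (w,user):
  L0 @0x1B[9] → 0x1C007  P=1,RW=1,US=1,PS=0
  L1 @0x1C[9] → 0x1E007  P=1,RW=1,US=1,PS=0
  → PA=0x1ED44  (2 entries read)

TLB: [["0x1209", "0x1E"]]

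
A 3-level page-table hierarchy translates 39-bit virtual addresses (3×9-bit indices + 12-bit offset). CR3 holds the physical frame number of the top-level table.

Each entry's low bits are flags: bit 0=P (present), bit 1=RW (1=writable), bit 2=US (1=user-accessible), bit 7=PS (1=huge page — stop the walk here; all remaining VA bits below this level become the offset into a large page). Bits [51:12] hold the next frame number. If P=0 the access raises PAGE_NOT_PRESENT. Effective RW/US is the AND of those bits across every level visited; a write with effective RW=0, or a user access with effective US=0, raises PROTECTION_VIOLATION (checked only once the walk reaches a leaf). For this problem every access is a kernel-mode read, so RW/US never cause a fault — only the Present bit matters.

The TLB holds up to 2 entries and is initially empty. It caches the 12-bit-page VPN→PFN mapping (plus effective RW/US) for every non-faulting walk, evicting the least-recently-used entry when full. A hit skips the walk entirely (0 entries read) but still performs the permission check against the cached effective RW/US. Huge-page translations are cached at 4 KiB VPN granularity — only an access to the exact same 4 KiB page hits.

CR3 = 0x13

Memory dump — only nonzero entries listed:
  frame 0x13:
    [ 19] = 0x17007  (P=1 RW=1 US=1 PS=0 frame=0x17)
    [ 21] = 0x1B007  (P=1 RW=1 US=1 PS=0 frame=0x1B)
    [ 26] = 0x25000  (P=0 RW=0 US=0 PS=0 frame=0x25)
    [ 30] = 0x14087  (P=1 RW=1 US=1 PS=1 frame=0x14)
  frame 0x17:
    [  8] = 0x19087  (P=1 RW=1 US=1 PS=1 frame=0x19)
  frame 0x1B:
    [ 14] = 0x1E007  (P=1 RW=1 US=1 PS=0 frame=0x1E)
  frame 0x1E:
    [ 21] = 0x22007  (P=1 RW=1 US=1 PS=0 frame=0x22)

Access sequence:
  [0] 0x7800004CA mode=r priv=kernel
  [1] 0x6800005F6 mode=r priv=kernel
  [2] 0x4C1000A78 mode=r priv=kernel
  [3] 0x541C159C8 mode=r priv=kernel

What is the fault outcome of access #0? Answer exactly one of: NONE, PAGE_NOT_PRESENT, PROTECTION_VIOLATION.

Trace:
#0 VA=0x7800004CA (r,kernel):
  [0] read 0x13 idx=30: raw=0x14087 flags P=1 W=1 U=1 S=1
  ⇒ phys 0x144CA (huge @L0)  [1 reads]
#1 VA=0x6800005F6 (r,kernel):
  [0] read 0x13 idx=26: raw=0x25000 flags P=0 W=0 U=0 S=0
  ⇒ fault: PAGE_NOT_PRESENT  — 1 lookups
#2 VA=0x4C1000A78 (r,kernel):
  [0] read 0x13 idx=19: raw=0x17007 flags P=1 W=1 U=1 S=0
  [1] read 0x17 idx=8: raw=0x19087 flags P=1 W=1 U=1 S=1
  ⇒ phys 0x19A78 (huge @L1)  [2 reads]
#3 VA=0x541C159C8 (r,kernel):
  [0] read 0x13 idx=21: raw=0x1B007 flags P=1 W=1 U=1 S=0
  [1] read 0x1B idx=14: raw=0x1E007 flags P=1 W=1 U=1 S=0
  [2] read 0x1E idx=21: raw=0x22007 flags P=1 W=1 U=1 S=0
  ⇒ phys 0x229C8  [3 reads]

Access #0 fault: NONE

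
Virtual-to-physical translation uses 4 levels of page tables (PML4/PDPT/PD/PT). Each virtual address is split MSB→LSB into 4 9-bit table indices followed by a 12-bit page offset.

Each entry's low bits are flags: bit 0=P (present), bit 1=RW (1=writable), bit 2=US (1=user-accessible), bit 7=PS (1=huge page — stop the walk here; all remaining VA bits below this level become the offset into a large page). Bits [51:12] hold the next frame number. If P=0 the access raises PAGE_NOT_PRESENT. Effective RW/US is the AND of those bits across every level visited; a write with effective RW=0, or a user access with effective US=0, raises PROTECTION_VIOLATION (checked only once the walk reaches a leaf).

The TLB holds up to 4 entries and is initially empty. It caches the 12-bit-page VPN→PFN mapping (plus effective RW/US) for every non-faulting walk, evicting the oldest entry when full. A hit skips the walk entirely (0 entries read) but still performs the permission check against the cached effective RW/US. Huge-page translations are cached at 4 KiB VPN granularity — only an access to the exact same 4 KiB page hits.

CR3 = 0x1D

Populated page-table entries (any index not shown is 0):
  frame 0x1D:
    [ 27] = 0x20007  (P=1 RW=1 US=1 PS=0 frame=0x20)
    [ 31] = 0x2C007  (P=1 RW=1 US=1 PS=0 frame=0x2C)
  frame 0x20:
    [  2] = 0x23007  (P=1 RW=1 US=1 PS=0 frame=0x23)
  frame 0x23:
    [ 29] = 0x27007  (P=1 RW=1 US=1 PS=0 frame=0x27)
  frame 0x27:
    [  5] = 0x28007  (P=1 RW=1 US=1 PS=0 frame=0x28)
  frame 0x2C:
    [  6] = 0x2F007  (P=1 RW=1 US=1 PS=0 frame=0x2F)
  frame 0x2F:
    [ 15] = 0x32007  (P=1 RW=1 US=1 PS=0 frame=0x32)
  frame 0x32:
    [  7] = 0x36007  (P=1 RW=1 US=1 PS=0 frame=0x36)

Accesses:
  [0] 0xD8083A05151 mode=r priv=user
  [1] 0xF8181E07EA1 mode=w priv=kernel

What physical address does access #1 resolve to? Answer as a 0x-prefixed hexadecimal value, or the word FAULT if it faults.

Walk each access:
#0 VA=0xD8083A05151 (r,user):
  [0] read 0x1D idx=27: raw=0x20007 flags P=1 W=1 U=1 S=0
  [1] read 0x20 idx=2: raw=0x23007 flags P=1 W=1 U=1 S=0
  [2] read 0x23 idx=29: raw=0x27007 flags P=1 W=1 U=1 S=0
  [3] read 0x27 idx=5: raw=0x28007 flags P=1 W=1 U=1 S=0
  → PA=0x28151  (4 entries read)
#1 VA=0xF8181E07EA1 (w,kernel):
  [0] read 0x1D idx=31: raw=0x2C007 flags P=1 W=1 U=1 S=0
  [1] read 0x2C idx=6: raw=0x2F007 flags P=1 W=1 U=1 S=0
  [2] read 0x2F idx=15: raw=0x32007 flags P=1 W=1 U=1 S=0
  [3] read 0x32 idx=7: raw=0x36007 flags P=1 W=1 U=1 S=0
  → PA=0x36EA1  (4 entries read)

Access #1 PA: 0x36EA1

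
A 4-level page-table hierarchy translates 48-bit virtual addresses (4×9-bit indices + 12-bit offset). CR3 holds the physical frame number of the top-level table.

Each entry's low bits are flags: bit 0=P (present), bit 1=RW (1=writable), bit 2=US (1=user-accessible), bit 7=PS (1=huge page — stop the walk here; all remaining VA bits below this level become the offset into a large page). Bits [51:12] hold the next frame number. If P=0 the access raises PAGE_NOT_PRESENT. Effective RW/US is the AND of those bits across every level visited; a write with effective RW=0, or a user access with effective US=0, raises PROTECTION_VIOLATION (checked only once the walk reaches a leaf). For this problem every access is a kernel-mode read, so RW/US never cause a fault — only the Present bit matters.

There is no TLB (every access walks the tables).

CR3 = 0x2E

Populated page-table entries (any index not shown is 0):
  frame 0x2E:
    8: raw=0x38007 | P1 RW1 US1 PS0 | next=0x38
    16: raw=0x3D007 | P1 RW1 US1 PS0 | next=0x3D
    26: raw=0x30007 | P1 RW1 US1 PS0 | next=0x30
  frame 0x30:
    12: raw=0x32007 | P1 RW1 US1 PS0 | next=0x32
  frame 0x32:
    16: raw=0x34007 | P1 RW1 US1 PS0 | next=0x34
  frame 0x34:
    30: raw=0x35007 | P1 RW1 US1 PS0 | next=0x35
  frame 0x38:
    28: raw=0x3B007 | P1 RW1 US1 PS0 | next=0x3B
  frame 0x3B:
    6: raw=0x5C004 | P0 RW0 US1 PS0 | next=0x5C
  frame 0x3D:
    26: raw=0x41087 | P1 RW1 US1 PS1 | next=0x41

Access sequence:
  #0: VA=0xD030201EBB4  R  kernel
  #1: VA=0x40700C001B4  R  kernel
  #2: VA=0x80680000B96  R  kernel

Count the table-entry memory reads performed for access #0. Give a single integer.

Per-access translation:
#0 VA=0xD030201EBB4 (r,kernel):
  L0 @0x2E[26] → 0x30007  P=1,RW=1,US=1,PS=0
  L1 @0x30[12] → 0x32007  P=1,RW=1,US=1,PS=0
  L2 @0x32[16] → 0x34007  P=1,RW=1,US=1,PS=0
  L3 @0x34[30] → 0x35007  P=1,RW=1,US=1,PS=0
  ⇒ phys 0x35BB4  [4 reads]
#1 VA=0x40700C001B4 (r,kernel):
  L0 @0x2E[8] → 0x38007  P=1,RW=1,US=1,PS=0
  L1 @0x38[28] → 0x3B007  P=1,RW=1,US=1,PS=0
  L2 @0x3B[6] → 0x5C004  P=0,RW=0,US=1,PS=0
  ⇒ fault: PAGE_NOT_PRESENT  — 3 lookups
#2 VA=0x80680000B96 (r,kernel):
  L0 @0x2E[16] → 0x3D007  P=1,RW=1,US=1,PS=0
  L1 @0x3D[26] → 0x41087  P=1,RW=1,US=1,PS=1
  ⇒ phys 0x41B96 (huge @L1)  [2 reads]

Entries read for #0: 4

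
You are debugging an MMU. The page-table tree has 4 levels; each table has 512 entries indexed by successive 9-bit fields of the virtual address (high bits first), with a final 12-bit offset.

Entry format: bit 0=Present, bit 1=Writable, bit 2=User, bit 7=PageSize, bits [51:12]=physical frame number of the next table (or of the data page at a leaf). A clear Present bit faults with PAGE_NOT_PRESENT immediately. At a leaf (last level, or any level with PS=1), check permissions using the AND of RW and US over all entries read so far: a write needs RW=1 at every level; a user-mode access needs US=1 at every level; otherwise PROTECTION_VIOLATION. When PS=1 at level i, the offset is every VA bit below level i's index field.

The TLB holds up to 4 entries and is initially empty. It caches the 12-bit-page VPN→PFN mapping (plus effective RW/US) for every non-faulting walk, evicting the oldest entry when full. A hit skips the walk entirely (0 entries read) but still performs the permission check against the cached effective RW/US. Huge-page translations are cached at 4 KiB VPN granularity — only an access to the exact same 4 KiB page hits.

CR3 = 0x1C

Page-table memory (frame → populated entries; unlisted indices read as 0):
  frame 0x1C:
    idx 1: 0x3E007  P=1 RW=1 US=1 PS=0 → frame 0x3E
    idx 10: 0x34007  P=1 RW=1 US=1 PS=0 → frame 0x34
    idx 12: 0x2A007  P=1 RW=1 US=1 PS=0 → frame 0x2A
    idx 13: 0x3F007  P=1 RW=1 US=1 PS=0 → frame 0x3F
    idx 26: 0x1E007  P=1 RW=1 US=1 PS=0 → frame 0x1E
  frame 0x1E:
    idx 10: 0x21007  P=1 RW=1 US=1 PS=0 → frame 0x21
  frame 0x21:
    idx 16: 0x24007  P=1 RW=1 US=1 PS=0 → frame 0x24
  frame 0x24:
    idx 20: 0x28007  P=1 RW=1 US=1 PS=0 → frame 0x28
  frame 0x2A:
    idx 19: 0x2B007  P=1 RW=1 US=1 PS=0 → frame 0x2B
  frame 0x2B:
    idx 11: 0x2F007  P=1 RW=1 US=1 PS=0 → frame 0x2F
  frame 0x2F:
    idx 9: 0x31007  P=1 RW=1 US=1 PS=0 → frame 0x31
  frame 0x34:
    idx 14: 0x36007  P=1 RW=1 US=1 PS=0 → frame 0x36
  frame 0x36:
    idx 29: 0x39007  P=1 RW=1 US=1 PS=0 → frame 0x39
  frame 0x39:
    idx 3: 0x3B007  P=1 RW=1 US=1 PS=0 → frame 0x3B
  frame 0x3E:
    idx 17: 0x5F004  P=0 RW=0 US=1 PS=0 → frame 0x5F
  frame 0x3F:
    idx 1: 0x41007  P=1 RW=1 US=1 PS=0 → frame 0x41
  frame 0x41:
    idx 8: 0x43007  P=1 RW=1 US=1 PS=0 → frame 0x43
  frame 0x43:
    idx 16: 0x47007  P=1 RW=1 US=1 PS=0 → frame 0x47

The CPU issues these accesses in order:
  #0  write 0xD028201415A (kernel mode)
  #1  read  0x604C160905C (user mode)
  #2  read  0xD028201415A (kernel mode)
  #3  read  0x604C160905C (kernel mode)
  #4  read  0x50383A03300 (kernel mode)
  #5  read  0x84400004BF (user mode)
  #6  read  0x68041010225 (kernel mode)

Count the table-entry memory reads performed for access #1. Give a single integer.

Walk each access:
#0 VA=0xD028201415A (w,kernel):
  L0: frame=0x1C idx=26 entry=0x1E007 [P=1 RW=1 US=1 PS=0]
  L1: frame=0x1E idx=10 entry=0x21007 [P=1 RW=1 US=1 PS=0]
  L2: frame=0x21 idx=16 entry=0x24007 [P=1 RW=1 US=1 PS=0]
  L3: frame=0x24 idx=20 entry=0x28007 [P=1 RW=1 US=1 PS=0]
  ⇒ phys 0x2815A  [4 reads]
#1 VA=0x604C160905C (r,user):
  L0: frame=0x1C idx=12 entry=0x2A007 [P=1 RW=1 US=1 PS=0]
  L1: frame=0x2A idx=19 entry=0x2B007 [P=1 RW=1 US=1 PS=0]
  L2: frame=0x2B idx=11 entry=0x2F007 [P=1 RW=1 US=1 PS=0]
  L3: frame=0x2F idx=9 entry=0x31007 [P=1 RW=1 US=1 PS=0]
  ⇒ phys 0x3105C  [4 reads]
#2 VA=0xD028201415A (r,kernel):
  TLB hit vpn=0xD0282014 → PA=0x2815A
#3 VA=0x604C160905C (r,kernel):
  TLB hit vpn=0x604C1609 → PA=0x3105C
#4 VA=0x50383A03300 (r,kernel):
  L0: frame=0x1C idx=10 entry=0x34007 [P=1 RW=1 US=1 PS=0]
  L1: frame=0x34 idx=14 entry=0x36007 [P=1 RW=1 US=1 PS=0]
  L2: frame=0x36 idx=29 entry=0x39007 [P=1 RW=1 US=1 PS=0]
  L3: frame=0x39 idx=3 entry=0x3B007 [P=1 RW=1 US=1 PS=0]
  ⇒ phys 0x3B300  [4 reads]
#5 VA=0x84400004BF (r,user):
  L0: frame=0x1C idx=1 entry=0x3E007 [P=1 RW=1 US=1 PS=0]
  L1: frame=0x3E idx=17 entry=0x5F004 [P=0 RW=0 US=1 PS=0]
  ⇒ fault: PAGE_NOT_PRESENT  — 2 lookups
#6 VA=0x68041010225 (r,kernel):
  L0: frame=0x1C idx=13 entry=0x3F007 [P=1 RW=1 US=1 PS=0]
  L1: frame=0x3F idx=1 entry=0x41007 [P=1 RW=1 US=1 PS=0]
  L2: frame=0x41 idx=8 entry=0x43007 [P=1 RW=1 US=1 PS=0]
  L3: frame=0x43 idx=16 entry=0x47007 [P=1 RW=1 US=1 PS=0]
  ⇒ phys 0x47225  [4 reads]

Entries read for #1: 4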